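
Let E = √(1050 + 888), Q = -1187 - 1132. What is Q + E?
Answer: -2319 + √1938 ≈ -2275.0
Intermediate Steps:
Q = -2319
E = √1938 ≈ 44.023
Q + E = -2319 + √1938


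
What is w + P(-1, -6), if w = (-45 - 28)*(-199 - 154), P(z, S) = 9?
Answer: 25778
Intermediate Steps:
w = 25769 (w = -73*(-353) = 25769)
w + P(-1, -6) = 25769 + 9 = 25778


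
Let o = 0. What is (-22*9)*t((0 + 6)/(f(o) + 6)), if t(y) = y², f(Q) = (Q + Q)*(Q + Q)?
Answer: -198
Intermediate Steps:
f(Q) = 4*Q² (f(Q) = (2*Q)*(2*Q) = 4*Q²)
(-22*9)*t((0 + 6)/(f(o) + 6)) = (-22*9)*((0 + 6)/(4*0² + 6))² = -198*36/(4*0 + 6)² = -198*36/(0 + 6)² = -198*1² = -198*1 = -198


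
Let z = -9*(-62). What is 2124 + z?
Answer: 2682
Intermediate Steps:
z = 558
2124 + z = 2124 + 558 = 2682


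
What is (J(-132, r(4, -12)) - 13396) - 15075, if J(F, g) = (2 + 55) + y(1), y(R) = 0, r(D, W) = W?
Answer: -28414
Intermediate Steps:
J(F, g) = 57 (J(F, g) = (2 + 55) + 0 = 57 + 0 = 57)
(J(-132, r(4, -12)) - 13396) - 15075 = (57 - 13396) - 15075 = -13339 - 15075 = -28414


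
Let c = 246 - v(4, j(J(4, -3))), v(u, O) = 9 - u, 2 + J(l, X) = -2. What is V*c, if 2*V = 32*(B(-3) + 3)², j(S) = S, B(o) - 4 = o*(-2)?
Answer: 651664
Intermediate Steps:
B(o) = 4 - 2*o (B(o) = 4 + o*(-2) = 4 - 2*o)
J(l, X) = -4 (J(l, X) = -2 - 2 = -4)
c = 241 (c = 246 - (9 - 1*4) = 246 - (9 - 4) = 246 - 1*5 = 246 - 5 = 241)
V = 2704 (V = (32*((4 - 2*(-3)) + 3)²)/2 = (32*((4 + 6) + 3)²)/2 = (32*(10 + 3)²)/2 = (32*13²)/2 = (32*169)/2 = (½)*5408 = 2704)
V*c = 2704*241 = 651664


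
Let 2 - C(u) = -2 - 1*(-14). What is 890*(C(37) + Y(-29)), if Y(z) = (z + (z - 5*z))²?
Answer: 6727510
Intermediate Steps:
C(u) = -10 (C(u) = 2 - (-2 - 1*(-14)) = 2 - (-2 + 14) = 2 - 1*12 = 2 - 12 = -10)
Y(z) = 9*z² (Y(z) = (z - 4*z)² = (-3*z)² = 9*z²)
890*(C(37) + Y(-29)) = 890*(-10 + 9*(-29)²) = 890*(-10 + 9*841) = 890*(-10 + 7569) = 890*7559 = 6727510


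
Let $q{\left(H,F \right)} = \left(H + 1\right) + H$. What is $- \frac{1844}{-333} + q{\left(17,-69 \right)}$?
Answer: $\frac{13499}{333} \approx 40.538$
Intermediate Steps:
$q{\left(H,F \right)} = 1 + 2 H$ ($q{\left(H,F \right)} = \left(1 + H\right) + H = 1 + 2 H$)
$- \frac{1844}{-333} + q{\left(17,-69 \right)} = - \frac{1844}{-333} + \left(1 + 2 \cdot 17\right) = \left(-1844\right) \left(- \frac{1}{333}\right) + \left(1 + 34\right) = \frac{1844}{333} + 35 = \frac{13499}{333}$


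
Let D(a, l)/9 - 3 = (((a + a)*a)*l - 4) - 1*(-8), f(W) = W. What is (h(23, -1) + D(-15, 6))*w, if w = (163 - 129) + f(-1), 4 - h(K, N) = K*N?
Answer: 804870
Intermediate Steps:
h(K, N) = 4 - K*N
D(a, l) = 63 + 18*l*a² (D(a, l) = 27 + 9*((((a + a)*a)*l - 4) - 1*(-8)) = 27 + 9*((((2*a)*a)*l - 4) + 8) = 27 + 9*(((2*a²)*l - 4) + 8) = 27 + 9*((2*l*a² - 4) + 8) = 27 + 9*((-4 + 2*l*a²) + 8) = 27 + 9*(4 + 2*l*a²) = 27 + (36 + 18*l*a²) = 63 + 18*l*a²)
w = 33 (w = (163 - 129) - 1 = 34 - 1 = 33)
(h(23, -1) + D(-15, 6))*w = ((4 - 1*23*(-1)) + (63 + 18*6*(-15)²))*33 = ((4 + 23) + (63 + 18*6*225))*33 = (27 + (63 + 24300))*33 = (27 + 24363)*33 = 24390*33 = 804870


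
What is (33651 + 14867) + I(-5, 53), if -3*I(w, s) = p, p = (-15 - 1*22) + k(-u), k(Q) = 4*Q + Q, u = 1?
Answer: 48532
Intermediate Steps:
k(Q) = 5*Q
p = -42 (p = (-15 - 1*22) + 5*(-1*1) = (-15 - 22) + 5*(-1) = -37 - 5 = -42)
I(w, s) = 14 (I(w, s) = -⅓*(-42) = 14)
(33651 + 14867) + I(-5, 53) = (33651 + 14867) + 14 = 48518 + 14 = 48532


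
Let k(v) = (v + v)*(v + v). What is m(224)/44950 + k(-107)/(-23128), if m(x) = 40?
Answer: -51440127/25990090 ≈ -1.9792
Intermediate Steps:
k(v) = 4*v² (k(v) = (2*v)*(2*v) = 4*v²)
m(224)/44950 + k(-107)/(-23128) = 40/44950 + (4*(-107)²)/(-23128) = 40*(1/44950) + (4*11449)*(-1/23128) = 4/4495 + 45796*(-1/23128) = 4/4495 - 11449/5782 = -51440127/25990090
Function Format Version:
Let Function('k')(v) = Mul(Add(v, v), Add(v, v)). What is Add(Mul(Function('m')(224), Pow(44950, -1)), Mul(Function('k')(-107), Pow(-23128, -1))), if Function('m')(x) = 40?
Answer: Rational(-51440127, 25990090) ≈ -1.9792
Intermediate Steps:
Function('k')(v) = Mul(4, Pow(v, 2)) (Function('k')(v) = Mul(Mul(2, v), Mul(2, v)) = Mul(4, Pow(v, 2)))
Add(Mul(Function('m')(224), Pow(44950, -1)), Mul(Function('k')(-107), Pow(-23128, -1))) = Add(Mul(40, Pow(44950, -1)), Mul(Mul(4, Pow(-107, 2)), Pow(-23128, -1))) = Add(Mul(40, Rational(1, 44950)), Mul(Mul(4, 11449), Rational(-1, 23128))) = Add(Rational(4, 4495), Mul(45796, Rational(-1, 23128))) = Add(Rational(4, 4495), Rational(-11449, 5782)) = Rational(-51440127, 25990090)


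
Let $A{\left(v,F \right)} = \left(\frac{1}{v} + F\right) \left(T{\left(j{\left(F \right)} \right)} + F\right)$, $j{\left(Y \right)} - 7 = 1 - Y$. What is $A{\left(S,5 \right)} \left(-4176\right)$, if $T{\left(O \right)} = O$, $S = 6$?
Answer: $-172608$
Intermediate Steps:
$j{\left(Y \right)} = 8 - Y$ ($j{\left(Y \right)} = 7 - \left(-1 + Y\right) = 8 - Y$)
$A{\left(v,F \right)} = 8 F + \frac{8}{v}$ ($A{\left(v,F \right)} = \left(\frac{1}{v} + F\right) \left(\left(8 - F\right) + F\right) = \left(F + \frac{1}{v}\right) 8 = 8 F + \frac{8}{v}$)
$A{\left(S,5 \right)} \left(-4176\right) = \left(8 \cdot 5 + \frac{8}{6}\right) \left(-4176\right) = \left(40 + 8 \cdot \frac{1}{6}\right) \left(-4176\right) = \left(40 + \frac{4}{3}\right) \left(-4176\right) = \frac{124}{3} \left(-4176\right) = -172608$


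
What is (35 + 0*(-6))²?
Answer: 1225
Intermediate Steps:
(35 + 0*(-6))² = (35 + 0)² = 35² = 1225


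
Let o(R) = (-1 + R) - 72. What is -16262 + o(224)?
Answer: -16111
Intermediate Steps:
o(R) = -73 + R
-16262 + o(224) = -16262 + (-73 + 224) = -16262 + 151 = -16111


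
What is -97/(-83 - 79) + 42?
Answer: 6901/162 ≈ 42.599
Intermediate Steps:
-97/(-83 - 79) + 42 = -97/(-162) + 42 = -1/162*(-97) + 42 = 97/162 + 42 = 6901/162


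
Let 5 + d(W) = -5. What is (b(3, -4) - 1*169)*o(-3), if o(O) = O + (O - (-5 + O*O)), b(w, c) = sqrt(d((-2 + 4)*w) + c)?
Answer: 1690 - 10*I*sqrt(14) ≈ 1690.0 - 37.417*I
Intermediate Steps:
d(W) = -10 (d(W) = -5 - 5 = -10)
b(w, c) = sqrt(-10 + c)
o(O) = 5 - O**2 + 2*O (o(O) = O + (O - (-5 + O**2)) = O + (O + (5 - O**2)) = O + (5 + O - O**2) = 5 - O**2 + 2*O)
(b(3, -4) - 1*169)*o(-3) = (sqrt(-10 - 4) - 1*169)*(5 - 1*(-3)**2 + 2*(-3)) = (sqrt(-14) - 169)*(5 - 1*9 - 6) = (I*sqrt(14) - 169)*(5 - 9 - 6) = (-169 + I*sqrt(14))*(-10) = 1690 - 10*I*sqrt(14)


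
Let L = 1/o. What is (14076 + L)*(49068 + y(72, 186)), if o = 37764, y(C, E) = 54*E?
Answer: 872831478730/1049 ≈ 8.3206e+8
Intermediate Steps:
L = 1/37764 ≈ 2.6480e-5
(14076 + L)*(49068 + y(72, 186)) = (14076 + 1/37764)*(49068 + 54*186) = 531566065*(49068 + 10044)/37764 = (531566065/37764)*59112 = 872831478730/1049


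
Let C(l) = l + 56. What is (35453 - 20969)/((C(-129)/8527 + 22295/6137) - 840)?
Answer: -63162550193/3647308808 ≈ -17.318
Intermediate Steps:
C(l) = 56 + l
(35453 - 20969)/((C(-129)/8527 + 22295/6137) - 840) = (35453 - 20969)/(((56 - 129)/8527 + 22295/6137) - 840) = 14484/((-73*1/8527 + 22295*(1/6137)) - 840) = 14484/((-73/8527 + 22295/6137) - 840) = 14484/(189661464/52330199 - 840) = 14484/(-43767705696/52330199) = 14484*(-52330199/43767705696) = -63162550193/3647308808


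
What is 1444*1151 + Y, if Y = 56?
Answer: 1662100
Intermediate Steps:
1444*1151 + Y = 1444*1151 + 56 = 1662044 + 56 = 1662100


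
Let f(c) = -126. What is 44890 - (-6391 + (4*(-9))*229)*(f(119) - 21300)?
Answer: -313524620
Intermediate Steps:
44890 - (-6391 + (4*(-9))*229)*(f(119) - 21300) = 44890 - (-6391 + (4*(-9))*229)*(-126 - 21300) = 44890 - (-6391 - 36*229)*(-21426) = 44890 - (-6391 - 8244)*(-21426) = 44890 - (-14635)*(-21426) = 44890 - 1*313569510 = 44890 - 313569510 = -313524620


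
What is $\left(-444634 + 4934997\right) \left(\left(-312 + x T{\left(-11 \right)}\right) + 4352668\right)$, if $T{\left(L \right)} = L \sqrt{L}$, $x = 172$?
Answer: $19543658345228 - 8495766796 i \sqrt{11} \approx 1.9544 \cdot 10^{13} - 2.8177 \cdot 10^{10} i$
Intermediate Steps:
$T{\left(L \right)} = L^{\frac{3}{2}}$
$\left(-444634 + 4934997\right) \left(\left(-312 + x T{\left(-11 \right)}\right) + 4352668\right) = \left(-444634 + 4934997\right) \left(\left(-312 + 172 \left(-11\right)^{\frac{3}{2}}\right) + 4352668\right) = 4490363 \left(\left(-312 + 172 \left(- 11 i \sqrt{11}\right)\right) + 4352668\right) = 4490363 \left(\left(-312 - 1892 i \sqrt{11}\right) + 4352668\right) = 4490363 \left(4352356 - 1892 i \sqrt{11}\right) = 19543658345228 - 8495766796 i \sqrt{11}$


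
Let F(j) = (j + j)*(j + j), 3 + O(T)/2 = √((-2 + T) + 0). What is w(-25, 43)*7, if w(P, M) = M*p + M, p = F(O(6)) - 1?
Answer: 4816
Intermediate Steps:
O(T) = -6 + 2*√(-2 + T) (O(T) = -6 + 2*√((-2 + T) + 0) = -6 + 2*√(-2 + T))
F(j) = 4*j² (F(j) = (2*j)*(2*j) = 4*j²)
p = 15 (p = 4*(-6 + 2*√(-2 + 6))² - 1 = 4*(-6 + 2*√4)² - 1 = 4*(-6 + 2*2)² - 1 = 4*(-6 + 4)² - 1 = 4*(-2)² - 1 = 4*4 - 1 = 16 - 1 = 15)
w(P, M) = 16*M (w(P, M) = M*15 + M = 15*M + M = 16*M)
w(-25, 43)*7 = (16*43)*7 = 688*7 = 4816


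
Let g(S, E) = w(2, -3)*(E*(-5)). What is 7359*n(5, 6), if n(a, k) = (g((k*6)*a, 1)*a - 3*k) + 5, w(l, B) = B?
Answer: 456258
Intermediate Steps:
g(S, E) = 15*E (g(S, E) = -3*E*(-5) = -(-15)*E = 15*E)
n(a, k) = 5 - 3*k + 15*a (n(a, k) = ((15*1)*a - 3*k) + 5 = (15*a - 3*k) + 5 = (-3*k + 15*a) + 5 = 5 - 3*k + 15*a)
7359*n(5, 6) = 7359*(5 - 3*6 + 15*5) = 7359*(5 - 18 + 75) = 7359*62 = 456258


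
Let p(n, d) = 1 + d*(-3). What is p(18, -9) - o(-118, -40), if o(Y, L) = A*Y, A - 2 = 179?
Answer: 21386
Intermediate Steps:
p(n, d) = 1 - 3*d
A = 181 (A = 2 + 179 = 181)
o(Y, L) = 181*Y
p(18, -9) - o(-118, -40) = (1 - 3*(-9)) - 181*(-118) = (1 + 27) - 1*(-21358) = 28 + 21358 = 21386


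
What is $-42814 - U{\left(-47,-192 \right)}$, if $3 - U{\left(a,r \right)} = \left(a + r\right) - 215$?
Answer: $-43271$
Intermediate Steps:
$U{\left(a,r \right)} = 218 - a - r$ ($U{\left(a,r \right)} = 3 - \left(\left(a + r\right) - 215\right) = 3 - \left(-215 + a + r\right) = 218 - a - r$)
$-42814 - U{\left(-47,-192 \right)} = -42814 - \left(218 - -47 - -192\right) = -42814 - \left(218 + 47 + 192\right) = -42814 - 457 = -43271$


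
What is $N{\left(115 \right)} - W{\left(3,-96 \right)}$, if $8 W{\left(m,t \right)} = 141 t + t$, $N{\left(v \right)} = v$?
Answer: $1819$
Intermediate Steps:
$W{\left(m,t \right)} = \frac{71 t}{4}$ ($W{\left(m,t \right)} = \frac{141 t + t}{8} = \frac{142 t}{8} = \frac{71 t}{4}$)
$N{\left(115 \right)} - W{\left(3,-96 \right)} = 115 - \frac{71}{4} \left(-96\right) = 115 - -1704 = 115 + 1704 = 1819$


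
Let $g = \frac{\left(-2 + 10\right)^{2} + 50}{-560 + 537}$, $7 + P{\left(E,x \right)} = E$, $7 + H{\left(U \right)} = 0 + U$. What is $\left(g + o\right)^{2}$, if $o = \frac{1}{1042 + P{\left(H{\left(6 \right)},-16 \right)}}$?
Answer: $\frac{13889329609}{565583524} \approx 24.558$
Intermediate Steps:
$H{\left(U \right)} = -7 + U$ ($H{\left(U \right)} = -7 + \left(0 + U\right) = -7 + U$)
$P{\left(E,x \right)} = -7 + E$
$o = \frac{1}{1034}$ ($o = \frac{1}{1042 + \left(-7 + \left(-7 + 6\right)\right)} = \frac{1}{1042 - 8} = \frac{1}{1034} \approx 0.00096712$)
$g = - \frac{114}{23}$ ($g = \frac{8^{2} + 50}{-23} = \left(64 + 50\right) \left(- \frac{1}{23}\right) = 114 \left(- \frac{1}{23}\right) = - \frac{114}{23} \approx -4.9565$)
$\left(g + o\right)^{2} = \left(- \frac{114}{23} + \frac{1}{1034}\right)^{2} = \left(- \frac{117853}{23782}\right)^{2} = \frac{13889329609}{565583524}$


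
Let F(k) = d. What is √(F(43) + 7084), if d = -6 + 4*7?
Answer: √7106 ≈ 84.297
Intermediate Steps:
d = 22 (d = -6 + 28 = 22)
F(k) = 22
√(F(43) + 7084) = √(22 + 7084) = √7106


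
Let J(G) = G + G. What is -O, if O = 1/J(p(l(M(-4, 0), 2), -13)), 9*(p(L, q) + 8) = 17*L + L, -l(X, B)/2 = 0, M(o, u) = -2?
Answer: 1/16 ≈ 0.062500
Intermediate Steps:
l(X, B) = 0 (l(X, B) = -2*0 = 0)
p(L, q) = -8 + 2*L (p(L, q) = -8 + (17*L + L)/9 = -8 + (18*L)/9 = -8 + 2*L)
J(G) = 2*G
O = -1/16 (O = 1/(2*(-8 + 2*0)) = 1/(2*(-8 + 0)) = 1/(2*(-8)) = 1/(-16) = -1/16 ≈ -0.062500)
-O = -1*(-1/16) = 1/16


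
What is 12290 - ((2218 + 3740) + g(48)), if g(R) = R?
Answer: 6284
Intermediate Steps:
12290 - ((2218 + 3740) + g(48)) = 12290 - ((2218 + 3740) + 48) = 12290 - (5958 + 48) = 12290 - 1*6006 = 12290 - 6006 = 6284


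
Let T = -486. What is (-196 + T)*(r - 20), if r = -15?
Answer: 23870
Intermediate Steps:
(-196 + T)*(r - 20) = (-196 - 486)*(-15 - 20) = -682*(-35) = 23870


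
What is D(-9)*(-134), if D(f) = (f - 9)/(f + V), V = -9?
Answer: -134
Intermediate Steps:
D(f) = 1 (D(f) = (f - 9)/(f - 9) = (-9 + f)/(-9 + f) = 1)
D(-9)*(-134) = 1*(-134) = -134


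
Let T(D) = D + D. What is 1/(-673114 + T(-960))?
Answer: -1/675034 ≈ -1.4814e-6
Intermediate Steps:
T(D) = 2*D
1/(-673114 + T(-960)) = 1/(-673114 + 2*(-960)) = 1/(-673114 - 1920) = 1/(-675034) = -1/675034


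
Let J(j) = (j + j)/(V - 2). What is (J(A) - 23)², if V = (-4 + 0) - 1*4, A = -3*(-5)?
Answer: 676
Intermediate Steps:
A = 15
V = -8 (V = -4 - 4 = -8)
J(j) = -j/5 (J(j) = (j + j)/(-8 - 2) = (2*j)/(-10) = (2*j)*(-⅒) = -j/5)
(J(A) - 23)² = (-⅕*15 - 23)² = (-3 - 23)² = (-26)² = 676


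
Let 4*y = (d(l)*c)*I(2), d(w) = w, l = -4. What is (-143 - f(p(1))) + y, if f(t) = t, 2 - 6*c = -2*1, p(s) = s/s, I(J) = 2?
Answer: -436/3 ≈ -145.33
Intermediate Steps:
p(s) = 1
c = 2/3 (c = 1/3 - (-1)/3 = 1/3 - 1/6*(-2) = 1/3 + 1/3 = 2/3 ≈ 0.66667)
y = -4/3 (y = (-4*2/3*2)/4 = (-8/3*2)/4 = (1/4)*(-16/3) = -4/3 ≈ -1.3333)
(-143 - f(p(1))) + y = (-143 - 1*1) - 4/3 = (-143 - 1) - 4/3 = -144 - 4/3 = -436/3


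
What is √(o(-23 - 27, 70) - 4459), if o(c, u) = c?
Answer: 3*I*√501 ≈ 67.149*I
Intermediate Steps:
√(o(-23 - 27, 70) - 4459) = √((-23 - 27) - 4459) = √(-50 - 4459) = √(-4509) = 3*I*√501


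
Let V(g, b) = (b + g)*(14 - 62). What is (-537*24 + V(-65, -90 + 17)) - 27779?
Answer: -34043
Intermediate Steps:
V(g, b) = -48*b - 48*g (V(g, b) = (b + g)*(-48) = -48*b - 48*g)
(-537*24 + V(-65, -90 + 17)) - 27779 = (-537*24 + (-48*(-90 + 17) - 48*(-65))) - 27779 = (-12888 + (-48*(-73) + 3120)) - 27779 = (-12888 + (3504 + 3120)) - 27779 = (-12888 + 6624) - 27779 = -6264 - 27779 = -34043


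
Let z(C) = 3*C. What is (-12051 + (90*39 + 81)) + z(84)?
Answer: -8208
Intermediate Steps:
(-12051 + (90*39 + 81)) + z(84) = (-12051 + (90*39 + 81)) + 3*84 = (-12051 + (3510 + 81)) + 252 = (-12051 + 3591) + 252 = -8460 + 252 = -8208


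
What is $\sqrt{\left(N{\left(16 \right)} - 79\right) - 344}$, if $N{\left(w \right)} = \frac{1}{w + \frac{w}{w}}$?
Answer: $\frac{i \sqrt{122230}}{17} \approx 20.566 i$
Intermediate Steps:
$N{\left(w \right)} = \frac{1}{1 + w}$ ($N{\left(w \right)} = \frac{1}{w + 1} = \frac{1}{1 + w}$)
$\sqrt{\left(N{\left(16 \right)} - 79\right) - 344} = \sqrt{\left(\frac{1}{1 + 16} - 79\right) - 344} = \sqrt{\left(\frac{1}{17} - 79\right) - 344} = \sqrt{- \frac{1342}{17} - 344} = \sqrt{- \frac{7190}{17}} = \frac{i \sqrt{122230}}{17}$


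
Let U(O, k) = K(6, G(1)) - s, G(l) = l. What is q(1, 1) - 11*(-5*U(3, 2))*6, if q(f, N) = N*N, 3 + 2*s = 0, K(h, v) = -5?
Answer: -1154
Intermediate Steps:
s = -3/2 (s = -3/2 + (½)*0 = -3/2 + 0 = -3/2 ≈ -1.5000)
q(f, N) = N²
U(O, k) = -7/2 (U(O, k) = -5 - 1*(-3/2) = -5 + 3/2 = -7/2)
q(1, 1) - 11*(-5*U(3, 2))*6 = 1² - 11*(-5*(-7/2))*6 = 1 - 385*6/2 = 1 - 11*105 = 1 - 1155 = -1154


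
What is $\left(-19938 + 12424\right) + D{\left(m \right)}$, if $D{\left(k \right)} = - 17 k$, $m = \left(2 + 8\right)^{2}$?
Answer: $-9214$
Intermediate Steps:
$m = 100$ ($m = 10^{2} = 100$)
$\left(-19938 + 12424\right) + D{\left(m \right)} = \left(-19938 + 12424\right) - 1700 = -7514 - 1700 = -9214$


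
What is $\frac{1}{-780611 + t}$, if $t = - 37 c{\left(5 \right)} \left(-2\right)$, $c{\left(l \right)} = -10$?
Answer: $- \frac{1}{781351} \approx -1.2798 \cdot 10^{-6}$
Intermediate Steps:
$t = -740$ ($t = \left(-37\right) \left(-10\right) \left(-2\right) = 370 \left(-2\right) = -740$)
$\frac{1}{-780611 + t} = \frac{1}{-780611 - 740} = \frac{1}{-781351} = - \frac{1}{781351}$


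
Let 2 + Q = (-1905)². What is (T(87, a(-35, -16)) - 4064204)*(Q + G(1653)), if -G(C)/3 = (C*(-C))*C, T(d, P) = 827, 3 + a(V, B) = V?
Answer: -55073570391262758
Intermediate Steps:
a(V, B) = -3 + V
Q = 3629023 (Q = -2 + (-1905)² = -2 + 3629025 = 3629023)
G(C) = 3*C³ (G(C) = -3*C*(-C)*C = -3*(-C²)*C = -(-3)*C³ = 3*C³)
(T(87, a(-35, -16)) - 4064204)*(Q + G(1653)) = (827 - 4064204)*(3629023 + 3*1653³) = -4063377*(3629023 + 3*4516672077) = -4063377*(3629023 + 13550016231) = -4063377*13553645254 = -55073570391262758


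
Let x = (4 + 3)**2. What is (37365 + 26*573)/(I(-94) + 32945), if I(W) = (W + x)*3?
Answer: 52263/32810 ≈ 1.5929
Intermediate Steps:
x = 49 (x = 7**2 = 49)
I(W) = 147 + 3*W (I(W) = (W + 49)*3 = (49 + W)*3 = 147 + 3*W)
(37365 + 26*573)/(I(-94) + 32945) = (37365 + 26*573)/((147 + 3*(-94)) + 32945) = (37365 + 14898)/((147 - 282) + 32945) = 52263/(-135 + 32945) = 52263/32810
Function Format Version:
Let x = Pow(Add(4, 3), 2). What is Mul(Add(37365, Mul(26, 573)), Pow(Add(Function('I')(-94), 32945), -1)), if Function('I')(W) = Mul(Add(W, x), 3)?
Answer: Rational(52263, 32810) ≈ 1.5929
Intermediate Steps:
x = 49 (x = Pow(7, 2) = 49)
Function('I')(W) = Add(147, Mul(3, W)) (Function('I')(W) = Mul(Add(W, 49), 3) = Mul(Add(49, W), 3) = Add(147, Mul(3, W)))
Mul(Add(37365, Mul(26, 573)), Pow(Add(Function('I')(-94), 32945), -1)) = Mul(Add(37365, Mul(26, 573)), Pow(Add(Add(147, Mul(3, -94)), 32945), -1)) = Mul(Add(37365, 14898), Pow(Add(Add(147, -282), 32945), -1)) = Mul(52263, Pow(Add(-135, 32945), -1)) = Mul(52263, Pow(32810, -1)) = Mul(52263, Rational(1, 32810)) = Rational(52263, 32810)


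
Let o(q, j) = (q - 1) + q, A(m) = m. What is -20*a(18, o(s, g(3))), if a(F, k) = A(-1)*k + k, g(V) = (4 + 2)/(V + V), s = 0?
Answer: 0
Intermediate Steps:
g(V) = 3/V (g(V) = 6/((2*V)) = 6*(1/(2*V)) = 3/V)
o(q, j) = -1 + 2*q (o(q, j) = (-1 + q) + q = -1 + 2*q)
a(F, k) = 0 (a(F, k) = -k + k = 0)
-20*a(18, o(s, g(3))) = -20*0 = 0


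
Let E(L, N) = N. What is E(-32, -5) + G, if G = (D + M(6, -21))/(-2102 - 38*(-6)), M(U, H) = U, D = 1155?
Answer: -10531/1874 ≈ -5.6195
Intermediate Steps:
G = -1161/1874 (G = (1155 + 6)/(-2102 - 38*(-6)) = 1161/(-2102 + 228) = 1161/(-1874) = 1161*(-1/1874) = -1161/1874 ≈ -0.61953)
E(-32, -5) + G = -5 - 1161/1874 = -10531/1874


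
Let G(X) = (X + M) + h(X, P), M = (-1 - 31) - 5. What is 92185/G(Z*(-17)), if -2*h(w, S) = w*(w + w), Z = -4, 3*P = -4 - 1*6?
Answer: -92185/4593 ≈ -20.071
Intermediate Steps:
P = -10/3 (P = (-4 - 1*6)/3 = (-4 - 6)/3 = (1/3)*(-10) = -10/3 ≈ -3.3333)
h(w, S) = -w**2 (h(w, S) = -w*(w + w)/2 = -w*2*w/2 = -w**2)
M = -37 (M = -32 - 5 = -37)
G(X) = -37 + X - X**2 (G(X) = (X - 37) - X**2 = (-37 + X) - X**2 = -37 + X - X**2)
92185/G(Z*(-17)) = 92185/(-37 - 4*(-17) - (-4*(-17))**2) = 92185/(-37 + 68 - 1*68**2) = 92185/(-37 + 68 - 1*4624) = 92185/(-37 + 68 - 4624) = 92185/(-4593) = 92185*(-1/4593) = -92185/4593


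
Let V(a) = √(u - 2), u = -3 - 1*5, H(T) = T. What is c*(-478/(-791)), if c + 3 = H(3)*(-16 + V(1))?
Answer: -24378/791 + 1434*I*√10/791 ≈ -30.819 + 5.7329*I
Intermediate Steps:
u = -8 (u = -3 - 5 = -8)
V(a) = I*√10 (V(a) = √(-8 - 2) = √(-10) = I*√10)
c = -51 + 3*I*√10 (c = -3 + 3*(-16 + I*√10) = -3 + (-48 + 3*I*√10) = -51 + 3*I*√10 ≈ -51.0 + 9.4868*I)
c*(-478/(-791)) = (-51 + 3*I*√10)*(-478/(-791)) = (-51 + 3*I*√10)*(-478*(-1/791)) = (-51 + 3*I*√10)*(478/791) = -24378/791 + 1434*I*√10/791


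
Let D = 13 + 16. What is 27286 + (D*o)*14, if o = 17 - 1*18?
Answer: 26880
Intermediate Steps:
o = -1 (o = 17 - 18 = -1)
D = 29
27286 + (D*o)*14 = 27286 + (29*(-1))*14 = 27286 - 29*14 = 27286 - 406 = 26880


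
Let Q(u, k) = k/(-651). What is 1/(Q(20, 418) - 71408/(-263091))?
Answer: -57090747/21161810 ≈ -2.6978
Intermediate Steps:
Q(u, k) = -k/651 (Q(u, k) = k*(-1/651) = -k/651)
1/(Q(20, 418) - 71408/(-263091)) = 1/(-1/651*418 - 71408/(-263091)) = 1/(-418/651 - 71408*(-1/263091)) = 1/(-418/651 + 71408/263091) = 1/(-21161810/57090747) = -57090747/21161810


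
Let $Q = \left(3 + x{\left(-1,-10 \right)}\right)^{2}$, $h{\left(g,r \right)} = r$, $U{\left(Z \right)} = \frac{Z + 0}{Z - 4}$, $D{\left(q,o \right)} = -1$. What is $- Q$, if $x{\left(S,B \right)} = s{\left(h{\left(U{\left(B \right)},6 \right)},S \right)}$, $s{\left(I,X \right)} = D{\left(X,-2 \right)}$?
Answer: $-4$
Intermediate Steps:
$U{\left(Z \right)} = \frac{Z}{-4 + Z}$
$s{\left(I,X \right)} = -1$
$x{\left(S,B \right)} = -1$
$Q = 4$ ($Q = \left(3 - 1\right)^{2} = 2^{2} = 4$)
$- Q = \left(-1\right) 4 = -4$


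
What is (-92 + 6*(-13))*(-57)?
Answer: 9690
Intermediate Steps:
(-92 + 6*(-13))*(-57) = (-92 - 78)*(-57) = -170*(-57) = 9690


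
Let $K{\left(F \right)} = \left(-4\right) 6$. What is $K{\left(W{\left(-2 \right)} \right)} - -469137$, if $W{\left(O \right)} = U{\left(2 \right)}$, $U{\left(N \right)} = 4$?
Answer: $469113$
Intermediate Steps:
$W{\left(O \right)} = 4$
$K{\left(F \right)} = -24$
$K{\left(W{\left(-2 \right)} \right)} - -469137 = -24 - -469137 = -24 + 469137 = 469113$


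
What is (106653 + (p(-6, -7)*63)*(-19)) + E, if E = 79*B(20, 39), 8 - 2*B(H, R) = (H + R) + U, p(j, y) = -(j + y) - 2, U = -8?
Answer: 183575/2 ≈ 91788.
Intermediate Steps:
p(j, y) = -2 - j - y (p(j, y) = (-j - y) - 2 = -2 - j - y)
B(H, R) = 8 - H/2 - R/2 (B(H, R) = 4 - ((H + R) - 8)/2 = 4 - (-8 + H + R)/2 = 4 + (4 - H/2 - R/2) = 8 - H/2 - R/2)
E = -3397/2 (E = 79*(8 - ½*20 - ½*39) = 79*(8 - 10 - 39/2) = 79*(-43/2) = -3397/2 ≈ -1698.5)
(106653 + (p(-6, -7)*63)*(-19)) + E = (106653 + ((-2 - 1*(-6) - 1*(-7))*63)*(-19)) - 3397/2 = (106653 + ((-2 + 6 + 7)*63)*(-19)) - 3397/2 = (106653 + (11*63)*(-19)) - 3397/2 = (106653 + 693*(-19)) - 3397/2 = (106653 - 13167) - 3397/2 = 93486 - 3397/2 = 183575/2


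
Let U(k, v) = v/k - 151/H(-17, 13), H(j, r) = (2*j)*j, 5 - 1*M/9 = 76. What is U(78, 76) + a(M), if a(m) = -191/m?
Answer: 4859149/4801446 ≈ 1.0120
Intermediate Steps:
M = -639 (M = 45 - 9*76 = 45 - 684 = -639)
H(j, r) = 2*j²
U(k, v) = -151/578 + v/k (U(k, v) = v/k - 151/(2*(-17)²) = v/k - 151/(2*289) = v/k - 151/578 = -151/578 + v/k)
U(78, 76) + a(M) = (-151/578 + 76/78) - 191/(-639) = (-151/578 + 76*(1/78)) - 191*(-1/639) = (-151/578 + 38/39) + 191/639 = 16075/22542 + 191/639 = 4859149/4801446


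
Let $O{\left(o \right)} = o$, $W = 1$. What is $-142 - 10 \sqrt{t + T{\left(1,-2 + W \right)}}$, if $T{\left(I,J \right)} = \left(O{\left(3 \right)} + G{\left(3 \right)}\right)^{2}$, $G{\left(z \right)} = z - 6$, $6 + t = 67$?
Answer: $-142 - 10 \sqrt{61} \approx -220.1$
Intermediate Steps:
$t = 61$ ($t = -6 + 67 = 61$)
$G{\left(z \right)} = -6 + z$ ($G{\left(z \right)} = z - 6 = -6 + z$)
$T{\left(I,J \right)} = 0$ ($T{\left(I,J \right)} = \left(3 + \left(-6 + 3\right)\right)^{2} = \left(3 - 3\right)^{2} = 0^{2} = 0$)
$-142 - 10 \sqrt{t + T{\left(1,-2 + W \right)}} = -142 - 10 \sqrt{61 + 0} = -142 - 10 \sqrt{61}$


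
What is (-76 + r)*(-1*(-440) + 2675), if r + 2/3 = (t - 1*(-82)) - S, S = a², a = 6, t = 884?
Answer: 7974400/3 ≈ 2.6581e+6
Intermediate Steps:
S = 36 (S = 6² = 36)
r = 2788/3 (r = -⅔ + ((884 - 1*(-82)) - 1*36) = -⅔ + ((884 + 82) - 36) = -⅔ + (966 - 36) = -⅔ + 930 = 2788/3 ≈ 929.33)
(-76 + r)*(-1*(-440) + 2675) = (-76 + 2788/3)*(-1*(-440) + 2675) = 2560*(440 + 2675)/3 = (2560/3)*3115 = 7974400/3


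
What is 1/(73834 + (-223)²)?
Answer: 1/123563 ≈ 8.0930e-6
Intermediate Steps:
1/(73834 + (-223)²) = 1/(73834 + 49729) = 1/123563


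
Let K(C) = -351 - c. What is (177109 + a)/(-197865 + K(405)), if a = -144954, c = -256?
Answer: -6431/39592 ≈ -0.16243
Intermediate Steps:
K(C) = -95 (K(C) = -351 - 1*(-256) = -351 + 256 = -95)
(177109 + a)/(-197865 + K(405)) = (177109 - 144954)/(-197865 - 95) = 32155/(-197960) = 32155*(-1/197960) = -6431/39592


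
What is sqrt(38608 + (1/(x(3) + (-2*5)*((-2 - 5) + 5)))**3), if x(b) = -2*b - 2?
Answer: 5*sqrt(8005755)/72 ≈ 196.49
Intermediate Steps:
x(b) = -2 - 2*b
sqrt(38608 + (1/(x(3) + (-2*5)*((-2 - 5) + 5)))**3) = sqrt(38608 + (1/((-2 - 2*3) + (-2*5)*((-2 - 5) + 5)))**3) = sqrt(38608 + (1/((-2 - 6) - 10*(-7 + 5)))**3) = sqrt(38608 + (1/(-8 - 10*(-2)))**3) = sqrt(38608 + (1/(-8 + 20))**3) = sqrt(38608 + (1/12)**3) = sqrt(38608 + 1/1728) = sqrt(66714625/1728) = 5*sqrt(8005755)/72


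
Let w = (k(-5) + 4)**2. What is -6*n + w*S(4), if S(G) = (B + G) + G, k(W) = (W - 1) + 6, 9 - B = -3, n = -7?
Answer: 362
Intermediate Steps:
B = 12 (B = 9 - 1*(-3) = 9 + 3 = 12)
k(W) = 5 + W (k(W) = (-1 + W) + 6 = 5 + W)
S(G) = 12 + 2*G (S(G) = (12 + G) + G = 12 + 2*G)
w = 16 (w = ((5 - 5) + 4)**2 = (0 + 4)**2 = 4**2 = 16)
-6*n + w*S(4) = -6*(-7) + 16*(12 + 2*4) = 42 + 16*(12 + 8) = 42 + 16*20 = 42 + 320 = 362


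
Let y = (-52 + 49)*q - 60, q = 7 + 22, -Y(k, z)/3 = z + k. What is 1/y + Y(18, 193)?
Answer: -93052/147 ≈ -633.01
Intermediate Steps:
Y(k, z) = -3*k - 3*z (Y(k, z) = -3*(z + k) = -3*(k + z) = -3*k - 3*z)
q = 29
y = -147 (y = (-52 + 49)*29 - 60 = -3*29 - 60 = -87 - 60 = -147)
1/y + Y(18, 193) = 1/(-147) + (-3*18 - 3*193) = -1/147 + (-54 - 579) = -1/147 - 633 = -93052/147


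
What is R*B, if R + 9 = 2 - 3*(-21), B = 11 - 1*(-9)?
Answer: 1120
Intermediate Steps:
B = 20 (B = 11 + 9 = 20)
R = 56 (R = -9 + (2 - 3*(-21)) = -9 + (2 + 63) = -9 + 65 = 56)
R*B = 56*20 = 1120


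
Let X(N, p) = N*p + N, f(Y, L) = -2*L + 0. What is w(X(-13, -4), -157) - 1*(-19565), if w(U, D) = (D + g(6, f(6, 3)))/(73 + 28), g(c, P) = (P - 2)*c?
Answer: 1975860/101 ≈ 19563.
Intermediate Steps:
f(Y, L) = -2*L
g(c, P) = c*(-2 + P) (g(c, P) = (-2 + P)*c = c*(-2 + P))
X(N, p) = N + N*p
w(U, D) = -48/101 + D/101 (w(U, D) = (D + 6*(-2 - 2*3))/(73 + 28) = (D + 6*(-2 - 6))/101 = (D + 6*(-8))*(1/101) = (D - 48)*(1/101) = (-48 + D)*(1/101) = -48/101 + D/101)
w(X(-13, -4), -157) - 1*(-19565) = (-48/101 + (1/101)*(-157)) - 1*(-19565) = (-48/101 - 157/101) + 19565 = -205/101 + 19565 = 1975860/101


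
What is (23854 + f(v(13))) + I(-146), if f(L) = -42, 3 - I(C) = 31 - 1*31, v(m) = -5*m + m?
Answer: 23815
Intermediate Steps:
v(m) = -4*m
I(C) = 3 (I(C) = 3 - (31 - 1*31) = 3 - (31 - 31) = 3 - 1*0 = 3 + 0 = 3)
(23854 + f(v(13))) + I(-146) = (23854 - 42) + 3 = 23812 + 3 = 23815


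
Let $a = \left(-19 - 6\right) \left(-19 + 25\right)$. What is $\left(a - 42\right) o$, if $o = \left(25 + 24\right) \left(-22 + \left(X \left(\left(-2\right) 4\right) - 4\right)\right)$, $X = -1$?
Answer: $169344$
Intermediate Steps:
$a = -150$ ($a = \left(-25\right) 6 = -150$)
$o = -882$ ($o = \left(25 + 24\right) \left(-22 - \left(4 - 8\right)\right) = 49 \left(-22 - -4\right) = 49 \left(-22 + \left(8 - 4\right)\right) = 49 \left(-22 + 4\right) = 49 \left(-18\right) = -882$)
$\left(a - 42\right) o = \left(-150 - 42\right) \left(-882\right) = \left(-192\right) \left(-882\right) = 169344$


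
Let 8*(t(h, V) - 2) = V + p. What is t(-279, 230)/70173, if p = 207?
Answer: 151/187128 ≈ 0.00080693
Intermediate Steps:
t(h, V) = 223/8 + V/8 (t(h, V) = 2 + (V + 207)/8 = 2 + (207 + V)/8 = 2 + (207/8 + V/8) = 223/8 + V/8)
t(-279, 230)/70173 = (223/8 + (1/8)*230)/70173 = (223/8 + 115/4)*(1/70173) = (453/8)*(1/70173) = 151/187128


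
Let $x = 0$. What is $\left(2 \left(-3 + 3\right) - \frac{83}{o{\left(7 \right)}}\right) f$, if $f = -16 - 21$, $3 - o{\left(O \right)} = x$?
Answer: $\frac{3071}{3} \approx 1023.7$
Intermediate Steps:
$o{\left(O \right)} = 3$ ($o{\left(O \right)} = 3 - 0 = 3 + 0 = 3$)
$f = -37$
$\left(2 \left(-3 + 3\right) - \frac{83}{o{\left(7 \right)}}\right) f = \left(2 \left(-3 + 3\right) - \frac{83}{3}\right) \left(-37\right) = \left(2 \cdot 0 - \frac{83}{3}\right) \left(-37\right) = \left(0 - \frac{83}{3}\right) \left(-37\right) = \left(- \frac{83}{3}\right) \left(-37\right) = \frac{3071}{3}$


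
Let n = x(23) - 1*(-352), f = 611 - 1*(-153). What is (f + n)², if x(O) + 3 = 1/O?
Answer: 655360000/529 ≈ 1.2389e+6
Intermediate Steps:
x(O) = -3 + 1/O
f = 764 (f = 611 + 153 = 764)
n = 8028/23 (n = (-3 + 1/23) - 1*(-352) = (-3 + 1/23) + 352 = -68/23 + 352 = 8028/23 ≈ 349.04)
(f + n)² = (764 + 8028/23)² = (25600/23)² = 655360000/529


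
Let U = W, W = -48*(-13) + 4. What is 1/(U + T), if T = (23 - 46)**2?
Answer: 1/1157 ≈ 0.00086430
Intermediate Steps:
W = 628 (W = 624 + 4 = 628)
U = 628
T = 529 (T = (-23)**2 = 529)
1/(U + T) = 1/(628 + 529) = 1/1157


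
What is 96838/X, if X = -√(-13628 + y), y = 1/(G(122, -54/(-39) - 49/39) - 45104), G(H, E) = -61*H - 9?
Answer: 96838*I*√4182324219695/238739847 ≈ 829.53*I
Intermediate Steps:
G(H, E) = -9 - 61*H
y = -1/52555 (y = 1/((-9 - 61*122) - 45104) = 1/((-9 - 7442) - 45104) = 1/(-7451 - 45104) = 1/(-52555) = -1/52555 ≈ -1.9028e-5)
X = -3*I*√4182324219695/52555 (X = -√(-13628 - 1/52555) = -√(-716219541/52555) = -3*I*√4182324219695/52555 ≈ -116.74*I)
96838/X = 96838/((-3*I*√4182324219695/52555)) = 96838*(I*√4182324219695/238739847) = 96838*I*√4182324219695/238739847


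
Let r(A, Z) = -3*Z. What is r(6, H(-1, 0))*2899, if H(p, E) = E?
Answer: 0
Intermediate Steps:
r(6, H(-1, 0))*2899 = -3*0*2899 = 0*2899 = 0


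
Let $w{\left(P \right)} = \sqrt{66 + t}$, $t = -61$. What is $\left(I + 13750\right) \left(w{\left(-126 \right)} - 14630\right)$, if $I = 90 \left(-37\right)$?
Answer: $-152444600 + 10420 \sqrt{5} \approx -1.5242 \cdot 10^{8}$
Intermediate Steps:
$I = -3330$
$w{\left(P \right)} = \sqrt{5}$ ($w{\left(P \right)} = \sqrt{66 - 61} = \sqrt{5}$)
$\left(I + 13750\right) \left(w{\left(-126 \right)} - 14630\right) = \left(-3330 + 13750\right) \left(\sqrt{5} - 14630\right) = 10420 \left(-14630 + \sqrt{5}\right) = -152444600 + 10420 \sqrt{5}$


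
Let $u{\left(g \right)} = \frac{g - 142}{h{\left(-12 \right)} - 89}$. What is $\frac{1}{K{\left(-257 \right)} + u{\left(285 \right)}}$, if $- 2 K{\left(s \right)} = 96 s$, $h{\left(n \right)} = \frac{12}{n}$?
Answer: $\frac{90}{1110097} \approx 8.1074 \cdot 10^{-5}$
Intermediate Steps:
$K{\left(s \right)} = - 48 s$ ($K{\left(s \right)} = - \frac{96 s}{2} = - 48 s$)
$u{\left(g \right)} = \frac{71}{45} - \frac{g}{90}$ ($u{\left(g \right)} = \frac{g - 142}{\frac{12}{-12} - 89} = \frac{-142 + g}{12 \left(- \frac{1}{12}\right) - 89} = \frac{-142 + g}{-1 - 89} = \frac{-142 + g}{-90} = \left(-142 + g\right) \left(- \frac{1}{90}\right) = \frac{71}{45} - \frac{g}{90}$)
$\frac{1}{K{\left(-257 \right)} + u{\left(285 \right)}} = \frac{1}{\left(-48\right) \left(-257\right) + \left(\frac{71}{45} - \frac{19}{6}\right)} = \frac{1}{12336 + \left(\frac{71}{45} - \frac{19}{6}\right)} = \frac{1}{12336 - \frac{143}{90}} = \frac{1}{\frac{1110097}{90}} = \frac{90}{1110097}$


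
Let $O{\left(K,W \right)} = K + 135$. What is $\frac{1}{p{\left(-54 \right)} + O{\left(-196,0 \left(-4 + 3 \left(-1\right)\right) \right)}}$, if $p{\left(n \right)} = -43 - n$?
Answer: $- \frac{1}{50} \approx -0.02$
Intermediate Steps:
$O{\left(K,W \right)} = 135 + K$
$\frac{1}{p{\left(-54 \right)} + O{\left(-196,0 \left(-4 + 3 \left(-1\right)\right) \right)}} = \frac{1}{\left(-43 - -54\right) + \left(135 - 196\right)} = \frac{1}{\left(-43 + 54\right) - 61} = \frac{1}{11 - 61} = \frac{1}{-50} = - \frac{1}{50}$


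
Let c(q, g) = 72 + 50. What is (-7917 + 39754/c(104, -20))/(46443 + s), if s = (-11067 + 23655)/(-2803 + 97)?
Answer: -41768012/255513079 ≈ -0.16347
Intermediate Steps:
c(q, g) = 122
s = -2098/451 (s = 12588/(-2706) = 12588*(-1/2706) = -2098/451 ≈ -4.6519)
(-7917 + 39754/c(104, -20))/(46443 + s) = (-7917 + 39754/122)/(46443 - 2098/451) = (-7917 + 39754*(1/122))/(20943695/451) = (-7917 + 19877/61)*(451/20943695) = -463060/61*451/20943695 = -41768012/255513079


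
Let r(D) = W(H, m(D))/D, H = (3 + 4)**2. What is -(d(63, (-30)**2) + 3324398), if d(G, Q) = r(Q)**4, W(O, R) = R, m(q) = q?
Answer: -3324399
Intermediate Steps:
H = 49 (H = 7**2 = 49)
r(D) = 1 (r(D) = D/D = 1)
d(G, Q) = 1 (d(G, Q) = 1**4 = 1)
-(d(63, (-30)**2) + 3324398) = -(1 + 3324398) = -1*3324399 = -3324399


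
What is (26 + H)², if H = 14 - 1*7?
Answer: 1089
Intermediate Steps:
H = 7 (H = 14 - 7 = 7)
(26 + H)² = (26 + 7)² = 33² = 1089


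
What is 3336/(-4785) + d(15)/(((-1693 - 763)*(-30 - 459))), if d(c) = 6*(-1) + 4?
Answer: -667748699/957784740 ≈ -0.69718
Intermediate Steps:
d(c) = -2 (d(c) = -6 + 4 = -2)
3336/(-4785) + d(15)/(((-1693 - 763)*(-30 - 459))) = 3336/(-4785) - 2*1/((-1693 - 763)*(-30 - 459)) = 3336*(-1/4785) - 2/((-2456*(-489))) = -1112/1595 - 2/1200984 = -1112/1595 - 2*1/1200984 = -1112/1595 - 1/600492 = -667748699/957784740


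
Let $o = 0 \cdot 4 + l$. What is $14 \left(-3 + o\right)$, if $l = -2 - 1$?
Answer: $-84$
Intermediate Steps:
$l = -3$
$o = -3$ ($o = 0 \cdot 4 - 3 = 0 - 3 = -3$)
$14 \left(-3 + o\right) = 14 \left(-3 - 3\right) = 14 \left(-6\right) = -84$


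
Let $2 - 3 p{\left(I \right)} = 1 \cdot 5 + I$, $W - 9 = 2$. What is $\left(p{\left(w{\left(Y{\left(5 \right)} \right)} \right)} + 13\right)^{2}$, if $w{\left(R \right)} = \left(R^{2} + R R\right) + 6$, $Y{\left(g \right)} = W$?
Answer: $\frac{44944}{9} \approx 4993.8$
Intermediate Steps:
$W = 11$ ($W = 9 + 2 = 11$)
$Y{\left(g \right)} = 11$
$w{\left(R \right)} = 6 + 2 R^{2}$ ($w{\left(R \right)} = \left(R^{2} + R^{2}\right) + 6 = 2 R^{2} + 6 = 6 + 2 R^{2}$)
$p{\left(I \right)} = -1 - \frac{I}{3}$ ($p{\left(I \right)} = \frac{2}{3} - \frac{1 \cdot 5 + I}{3} = \frac{2}{3} - \frac{5 + I}{3} = \frac{2}{3} - \left(\frac{5}{3} + \frac{I}{3}\right) = -1 - \frac{I}{3}$)
$\left(p{\left(w{\left(Y{\left(5 \right)} \right)} \right)} + 13\right)^{2} = \left(\left(-1 - \frac{6 + 2 \cdot 11^{2}}{3}\right) + 13\right)^{2} = \left(\left(-1 - \frac{6 + 2 \cdot 121}{3}\right) + 13\right)^{2} = \left(\left(-1 - \frac{6 + 242}{3}\right) + 13\right)^{2} = \left(\left(-1 - \frac{248}{3}\right) + 13\right)^{2} = \left(- \frac{251}{3} + 13\right)^{2} = \left(- \frac{212}{3}\right)^{2} = \frac{44944}{9}$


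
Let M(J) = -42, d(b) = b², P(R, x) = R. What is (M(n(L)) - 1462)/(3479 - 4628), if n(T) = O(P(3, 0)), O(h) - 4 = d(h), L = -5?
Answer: 1504/1149 ≈ 1.3090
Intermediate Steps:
O(h) = 4 + h²
n(T) = 13 (n(T) = 4 + 3² = 4 + 9 = 13)
(M(n(L)) - 1462)/(3479 - 4628) = (-42 - 1462)/(3479 - 4628) = -1504/(-1149) = -1504*(-1/1149) = 1504/1149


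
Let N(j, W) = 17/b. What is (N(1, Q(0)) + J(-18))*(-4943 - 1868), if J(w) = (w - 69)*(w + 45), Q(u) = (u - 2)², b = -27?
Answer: 432089840/27 ≈ 1.6003e+7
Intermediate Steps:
Q(u) = (-2 + u)²
J(w) = (-69 + w)*(45 + w)
N(j, W) = -17/27 (N(j, W) = 17/(-27) = 17*(-1/27) = -17/27)
(N(1, Q(0)) + J(-18))*(-4943 - 1868) = (-17/27 + (-3105 + (-18)² - 24*(-18)))*(-4943 - 1868) = (-17/27 + (-3105 + 324 + 432))*(-6811) = (-17/27 - 2349)*(-6811) = -63440/27*(-6811) = 432089840/27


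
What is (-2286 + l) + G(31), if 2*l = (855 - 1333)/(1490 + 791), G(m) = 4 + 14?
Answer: -5173547/2281 ≈ -2268.1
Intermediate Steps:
G(m) = 18
l = -239/2281 (l = ((855 - 1333)/(1490 + 791))/2 = (-478/2281)/2 = (-478*1/2281)/2 = (1/2)*(-478/2281) = -239/2281 ≈ -0.10478)
(-2286 + l) + G(31) = (-2286 - 239/2281) + 18 = -5214605/2281 + 18 = -5173547/2281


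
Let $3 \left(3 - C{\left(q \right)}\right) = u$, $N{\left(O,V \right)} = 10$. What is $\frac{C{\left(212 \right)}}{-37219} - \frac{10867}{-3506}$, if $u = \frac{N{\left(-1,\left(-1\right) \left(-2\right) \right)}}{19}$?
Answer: $\frac{3293370185}{1062559914} \approx 3.0995$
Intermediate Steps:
$u = \frac{10}{19} \approx 0.52632$
$C{\left(q \right)} = \frac{161}{57}$ ($C{\left(q \right)} = 3 - \frac{10}{57} = \frac{161}{57}$)
$\frac{C{\left(212 \right)}}{-37219} - \frac{10867}{-3506} = \frac{161}{57 \left(-37219\right)} - \frac{10867}{-3506} = \frac{161}{57} \left(- \frac{1}{37219}\right) - - \frac{10867}{3506} = - \frac{23}{303069} + \frac{10867}{3506} = \frac{3293370185}{1062559914}$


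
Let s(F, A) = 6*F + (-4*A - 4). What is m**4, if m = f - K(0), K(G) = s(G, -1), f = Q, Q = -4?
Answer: 256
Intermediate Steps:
f = -4
s(F, A) = -4 - 4*A + 6*F (s(F, A) = 6*F + (-4 - 4*A) = -4 - 4*A + 6*F)
K(G) = 6*G (K(G) = -4 - 4*(-1) + 6*G = -4 + 4 + 6*G = 6*G)
m = -4 (m = -4 - 6*0 = -4 - 1*0 = -4 + 0 = -4)
m**4 = (-4)**4 = 256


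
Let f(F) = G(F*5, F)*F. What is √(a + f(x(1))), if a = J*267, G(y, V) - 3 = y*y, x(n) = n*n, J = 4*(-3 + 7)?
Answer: 10*√43 ≈ 65.574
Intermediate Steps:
J = 16 (J = 4*4 = 16)
x(n) = n²
G(y, V) = 3 + y² (G(y, V) = 3 + y*y = 3 + y²)
f(F) = F*(3 + 25*F²) (f(F) = (3 + (F*5)²)*F = (3 + (5*F)²)*F = (3 + 25*F²)*F = F*(3 + 25*F²))
a = 4272 (a = 16*267 = 4272)
√(a + f(x(1))) = √(4272 + 1²*(3 + 25*(1²)²)) = √(4272 + 1*(3 + 25*1²)) = √(4272 + 1*(3 + 25*1)) = √(4272 + 1*(3 + 25)) = √(4272 + 1*28) = √(4272 + 28) = √4300 = 10*√43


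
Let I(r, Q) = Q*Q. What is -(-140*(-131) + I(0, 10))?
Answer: -18440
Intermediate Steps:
I(r, Q) = Q²
-(-140*(-131) + I(0, 10)) = -(-140*(-131) + 10²) = -(18340 + 100) = -1*18440 = -18440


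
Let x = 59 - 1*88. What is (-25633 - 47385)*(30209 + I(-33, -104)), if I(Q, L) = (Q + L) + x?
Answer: -2193679774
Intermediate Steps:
x = -29 (x = 59 - 88 = -29)
I(Q, L) = -29 + L + Q (I(Q, L) = (Q + L) - 29 = (L + Q) - 29 = -29 + L + Q)
(-25633 - 47385)*(30209 + I(-33, -104)) = (-25633 - 47385)*(30209 + (-29 - 104 - 33)) = -73018*(30209 - 166) = -73018*30043 = -2193679774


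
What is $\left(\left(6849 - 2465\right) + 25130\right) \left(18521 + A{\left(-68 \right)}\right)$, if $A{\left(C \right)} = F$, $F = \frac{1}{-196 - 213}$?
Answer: $\frac{223571147232}{409} \approx 5.4663 \cdot 10^{8}$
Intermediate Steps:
$F = - \frac{1}{409}$ ($F = \frac{1}{-409} = - \frac{1}{409} \approx -0.002445$)
$A{\left(C \right)} = - \frac{1}{409}$
$\left(\left(6849 - 2465\right) + 25130\right) \left(18521 + A{\left(-68 \right)}\right) = \left(\left(6849 - 2465\right) + 25130\right) \left(18521 - \frac{1}{409}\right) = \left(\left(6849 - 2465\right) + 25130\right) \frac{7575088}{409} = \left(4384 + 25130\right) \frac{7575088}{409} = 29514 \cdot \frac{7575088}{409} = \frac{223571147232}{409}$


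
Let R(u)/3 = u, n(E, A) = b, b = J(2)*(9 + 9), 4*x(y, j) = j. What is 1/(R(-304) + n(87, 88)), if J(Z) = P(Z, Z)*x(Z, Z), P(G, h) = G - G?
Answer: -1/912 ≈ -0.0010965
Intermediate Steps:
P(G, h) = 0
x(y, j) = j/4
J(Z) = 0 (J(Z) = 0*(Z/4) = 0)
b = 0 (b = 0*(9 + 9) = 0*18 = 0)
n(E, A) = 0
R(u) = 3*u
1/(R(-304) + n(87, 88)) = 1/(3*(-304) + 0) = 1/(-912 + 0) = 1/(-912) = -1/912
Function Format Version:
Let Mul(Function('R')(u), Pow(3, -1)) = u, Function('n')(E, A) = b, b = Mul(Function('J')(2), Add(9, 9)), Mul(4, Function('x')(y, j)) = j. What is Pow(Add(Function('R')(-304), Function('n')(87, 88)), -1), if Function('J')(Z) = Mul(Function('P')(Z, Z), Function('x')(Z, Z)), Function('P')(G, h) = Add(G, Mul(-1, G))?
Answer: Rational(-1, 912) ≈ -0.0010965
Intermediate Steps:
Function('P')(G, h) = 0
Function('x')(y, j) = Mul(Rational(1, 4), j)
Function('J')(Z) = 0 (Function('J')(Z) = Mul(0, Mul(Rational(1, 4), Z)) = 0)
b = 0 (b = Mul(0, Add(9, 9)) = Mul(0, 18) = 0)
Function('n')(E, A) = 0
Function('R')(u) = Mul(3, u)
Pow(Add(Function('R')(-304), Function('n')(87, 88)), -1) = Pow(Add(Mul(3, -304), 0), -1) = Pow(Add(-912, 0), -1) = Pow(-912, -1) = Rational(-1, 912)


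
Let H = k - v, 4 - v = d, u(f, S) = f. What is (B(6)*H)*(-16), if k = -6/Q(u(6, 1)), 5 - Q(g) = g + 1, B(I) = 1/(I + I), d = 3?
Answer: -8/3 ≈ -2.6667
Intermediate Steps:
B(I) = 1/(2*I)
Q(g) = 4 - g (Q(g) = 5 - (g + 1) = 5 - (1 + g) = 5 + (-1 - g) = 4 - g)
v = 1 (v = 4 - 1*3 = 4 - 3 = 1)
k = 3 (k = -6/(4 - 1*6) = -6/(4 - 6) = -6/(-2) = -6*(-½) = 3)
H = 2 (H = 3 - 1*1 = 3 - 1 = 2)
(B(6)*H)*(-16) = (((½)/6)*2)*(-16) = (((½)*(⅙))*2)*(-16) = ((1/12)*2)*(-16) = (⅙)*(-16) = -8/3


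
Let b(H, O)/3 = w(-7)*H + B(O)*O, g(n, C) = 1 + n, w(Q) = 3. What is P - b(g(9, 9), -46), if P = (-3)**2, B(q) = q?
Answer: -6429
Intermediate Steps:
b(H, O) = 3*O**2 + 9*H (b(H, O) = 3*(3*H + O*O) = 3*(3*H + O**2) = 3*(O**2 + 3*H) = 3*O**2 + 9*H)
P = 9
P - b(g(9, 9), -46) = 9 - (3*(-46)**2 + 9*(1 + 9)) = 9 - (3*2116 + 9*10) = 9 - (6348 + 90) = 9 - 1*6438 = 9 - 6438 = -6429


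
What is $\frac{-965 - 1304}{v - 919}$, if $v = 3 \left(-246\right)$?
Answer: $\frac{2269}{1657} \approx 1.3693$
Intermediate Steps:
$v = -738$
$\frac{-965 - 1304}{v - 919} = \frac{-965 - 1304}{-738 - 919} = - \frac{2269}{-1657} = \left(-2269\right) \left(- \frac{1}{1657}\right) = \frac{2269}{1657}$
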